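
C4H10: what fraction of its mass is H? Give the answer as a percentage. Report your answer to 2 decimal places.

Molar mass = 4(12.01) + 10(1.008) = 58.120 g/mol
Mass of H per mole = 10 × 1.008 = 10.080 g
% H = 10.080 / 58.120 × 100 = 17.34%

17.34%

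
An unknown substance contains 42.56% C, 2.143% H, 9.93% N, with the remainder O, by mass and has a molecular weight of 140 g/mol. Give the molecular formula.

Assume 100 g: 42.56 g C, 2.143 g H, 9.93 g N, 45.367 g O.
C: 42.56 g ÷ 12.01 g/mol = 3.544 mol
H: 2.143 g ÷ 1.008 g/mol = 2.126 mol
N: 9.93 g ÷ 14.01 g/mol = 0.7088 mol
O: 45.367 g ÷ 16.00 g/mol = 2.835 mol
Divide by the smallest (0.7088 mol N): C 5.000, H 3.000, N 1.000, O 4.000
Ratio ≈ 5:3:1:4, so the empirical formula is C5H3NO4
Empirical-formula mass = 141.08 g/mol
n = 140 / 141.08 = 0.99 ≈ 1
Molecular formula = empirical formula = C5H3NO4

C5H3NO4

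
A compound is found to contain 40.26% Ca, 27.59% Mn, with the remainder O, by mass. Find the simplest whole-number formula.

Assume 100 g: 40.26 g Ca, 27.59 g Mn, 32.15 g O.
n(Ca) = 40.26/40.08 = 1.004, n(Mn) = 27.59/54.94 = 0.5022, n(O) = 32.15/16.00 = 2.009
Divide by the smallest (0.5022 mol Mn): Ca 2.000, Mn 1.000, O 4.001
→ Ca2MnO4

Ca2MnO4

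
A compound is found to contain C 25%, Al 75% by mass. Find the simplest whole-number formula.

C3Al4

Assume 100 g: 25 g C, 75 g Al.
Moles — C: 25 / 12.01 = 2.082 mol; Al: 75 / 26.98 = 2.78 mol
Ratios (÷ 2.082): C 1.000, Al 1.335
×3: C 3.00, Al 4.01 → C3Al4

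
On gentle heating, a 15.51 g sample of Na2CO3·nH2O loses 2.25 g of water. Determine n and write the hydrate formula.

Mass of anhydrous Na2CO3 = 15.51 − 2.25 = 13.26 g
mol H2O = 2.25 / 18.02 = 0.1249
Molar mass of Na2CO3 = 105.99 g/mol → mol Na2CO3 = 13.26 / 105.99 = 0.1251
n = 0.1249 / 0.1251 = 1.00 ≈ 1 → Na2CO3·H2O

Na2CO3·H2O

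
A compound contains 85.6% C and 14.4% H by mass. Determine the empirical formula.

Assume 100 g: 85.6 g C, 14.4 g H.
Moles — C: 85.6 / 12.01 = 7.127 mol; H: 14.4 / 1.008 = 14.29 mol
Smallest is C at 7.127 mol; normalising gives C 1.000, H 2.004
→ CH2

CH2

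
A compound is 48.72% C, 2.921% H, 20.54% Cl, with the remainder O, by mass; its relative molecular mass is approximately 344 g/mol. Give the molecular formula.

Assume 100 g: 48.72 g C, 2.921 g H, 20.54 g Cl, 27.819 g O.
n(C) = 48.72/12.01 = 4.057, n(H) = 2.921/1.008 = 2.898, n(Cl) = 20.54/35.45 = 0.5794, n(O) = 27.819/16.00 = 1.739
Ratios (÷ 0.5794): C 7.001, H 5.001, Cl 1.000, O 3.001
≈ 7:5:1:3 → C7H5ClO3
Empirical-formula mass = 172.56 g/mol
n = 344 / 172.56 = 1.99 ≈ 2
Molecular formula = (C7H5ClO3)×2 = C14H10Cl2O6

C14H10Cl2O6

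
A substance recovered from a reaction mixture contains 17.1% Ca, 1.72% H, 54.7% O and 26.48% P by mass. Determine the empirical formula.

CaH4O8P2

Assume 100 g: 17.1 g Ca, 1.72 g H, 54.7 g O, 26.48 g P.
Moles — Ca: 17.1 / 40.08 = 0.4266 mol; H: 1.72 / 1.008 = 1.706 mol; O: 54.7 / 16.00 = 3.419 mol; P: 26.48 / 30.97 = 0.855 mol
Ratios (÷ 0.4266): Ca 1.000, H 3.999, O 8.013, P 2.004
Ratio ≈ 1:4:8:2, so the empirical formula is CaH4O8P2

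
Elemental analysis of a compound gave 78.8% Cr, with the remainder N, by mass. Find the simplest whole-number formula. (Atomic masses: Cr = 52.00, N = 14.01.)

Assume 100 g: 78.8 g Cr, 21.2 g N.
Cr: 78.8 g ÷ 52.00 g/mol = 1.515 mol
N: 21.2 g ÷ 14.01 g/mol = 1.513 mol
Divide by the smallest (1.513 mol N): Cr 1.001, N 1.000
Ratio ≈ 1:1, so the empirical formula is CrN

CrN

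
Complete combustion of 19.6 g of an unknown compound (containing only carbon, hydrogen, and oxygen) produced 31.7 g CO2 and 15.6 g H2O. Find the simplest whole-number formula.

mol C = 31.7 / 44.01 = 0.7203; mass C = 0.7203 × 12.01 = 8.651 g
mol H = 2 × (15.6 / 18.02) = 1.731; mass H = 1.731 × 1.008 = 1.745 g
mass O = 19.6 − (10.40) = 9.204 g → mol O = 0.5753
Divide by the smallest (0.5753 mol O): C 1.252, H 3.010, O 1.000
Multiply by 4: C 5.01, H 12.04, O 4.00 → C5H12O4

C5H12O4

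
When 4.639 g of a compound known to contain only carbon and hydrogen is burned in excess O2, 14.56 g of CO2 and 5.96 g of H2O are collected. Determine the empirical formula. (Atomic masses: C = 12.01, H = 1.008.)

mol C = 14.56 / 44.01 = 0.3308; mass C = 0.3308 × 12.01 = 3.973 g
mol H = 2 × (5.96 / 18.02) = 0.6615; mass H = 0.6615 × 1.008 = 0.6668 g
Ratios (÷ 0.3308): C 1.000, H 1.999
Ratio ≈ 1:2, so the empirical formula is CH2

CH2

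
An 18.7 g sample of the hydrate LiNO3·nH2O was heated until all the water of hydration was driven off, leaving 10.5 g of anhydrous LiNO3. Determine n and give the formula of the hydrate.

LiNO3·3H2O

Mass of water lost = 18.7 − 10.5 = 8.2 g → 8.2 / 18.02 = 0.455 mol H2O
Molar mass of LiNO3 = 68.95 g/mol → mol LiNO3 = 10.5 / 68.95 = 0.1523
n = 0.455 / 0.1523 = 2.99 ≈ 3 → LiNO3·3H2O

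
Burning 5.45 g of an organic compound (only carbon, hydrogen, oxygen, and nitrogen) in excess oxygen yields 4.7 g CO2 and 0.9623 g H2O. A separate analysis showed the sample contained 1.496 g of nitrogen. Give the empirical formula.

mol C = 4.7 / 44.01 = 0.1068; mass C = 0.1068 × 12.01 = 1.283 g
mol H = 2 × (0.9623 / 18.02) = 0.1068; mass H = 0.1068 × 1.008 = 0.1077 g
mol N = 1.496 / 14.01 = 0.1068
mass O = 5.45 − (2.886) = 2.564 g → mol O = 0.1602
Ratios (÷ 0.1068): C 1.000, H 1.000, N 1.000, O 1.501
Multiply by 2: C 2.00, H 2.00, N 2.00, O 3.00 → C2H2N2O3

C2H2N2O3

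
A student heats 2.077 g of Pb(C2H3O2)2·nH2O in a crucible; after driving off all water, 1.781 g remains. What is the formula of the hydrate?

Pb(C2H3O2)2·3H2O

Mass of water lost = 2.077 − 1.781 = 0.296 g → 0.296 / 18.02 = 0.01643 mol H2O
Molar mass of Pb(C2H3O2)2 = 325.29 g/mol → mol Pb(C2H3O2)2 = 1.781 / 325.29 = 0.005475
n = 0.01643 / 0.005475 = 3.00 ≈ 3 → Pb(C2H3O2)2·3H2O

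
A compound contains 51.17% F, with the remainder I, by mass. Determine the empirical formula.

Assume 100 g: 51.17 g F, 48.83 g I.
F: 51.17 g ÷ 19.00 g/mol = 2.693 mol
I: 48.83 g ÷ 126.90 g/mol = 0.3848 mol
Smallest is I at 0.3848 mol; normalising gives F 6.999, I 1.000
≈ 7:1 → F7I

F7I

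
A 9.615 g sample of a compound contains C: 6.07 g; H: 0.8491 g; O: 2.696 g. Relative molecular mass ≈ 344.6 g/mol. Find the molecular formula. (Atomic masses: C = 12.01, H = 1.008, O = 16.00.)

n(C) = 6.07/12.01 = 0.5054, n(H) = 0.8491/1.008 = 0.8424, n(O) = 2.696/16.00 = 0.1685
Ratios (÷ 0.1685): C 2.999, H 4.999, O 1.000
Ratio ≈ 3:5:1, so the empirical formula is C3H5O
Empirical-formula mass = 57.07 g/mol
n = 344.6 / 57.07 = 6.04 ≈ 6
Molecular formula = (C3H5O)×6 = C18H30O6

C18H30O6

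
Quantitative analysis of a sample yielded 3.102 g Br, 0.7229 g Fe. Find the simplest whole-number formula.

Br: 3.102 g ÷ 79.90 g/mol = 0.03882 mol
Fe: 0.7229 g ÷ 55.85 g/mol = 0.01294 mol
Divide by the smallest (0.01294 mol Fe): Br 2.999, Fe 1.000
≈ 3:1 → Br3Fe

Br3Fe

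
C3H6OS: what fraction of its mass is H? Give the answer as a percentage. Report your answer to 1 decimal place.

6.7%

Molar mass = 3(12.01) + 6(1.008) + 1(16.00) + 1(32.07) = 90.148 g/mol
Mass of H per mole = 6 × 1.008 = 6.048 g
% H = 6.048 / 90.148 × 100 = 6.7%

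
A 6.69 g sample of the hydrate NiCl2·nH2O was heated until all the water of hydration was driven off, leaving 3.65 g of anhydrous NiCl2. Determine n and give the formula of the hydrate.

NiCl2·6H2O

Mass of water lost = 6.69 − 3.65 = 3.04 g → 3.04 / 18.02 = 0.1687 mol H2O
Molar mass of NiCl2 = 129.59 g/mol → mol NiCl2 = 3.65 / 129.59 = 0.02817
n = 0.1687 / 0.02817 = 5.99 ≈ 6 → NiCl2·6H2O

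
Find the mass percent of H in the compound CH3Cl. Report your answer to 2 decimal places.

Molar mass = 1(12.01) + 3(1.008) + 1(35.45) = 50.484 g/mol
Mass of H per mole = 3 × 1.008 = 3.024 g
% H = 3.024 / 50.484 × 100 = 5.99%

5.99%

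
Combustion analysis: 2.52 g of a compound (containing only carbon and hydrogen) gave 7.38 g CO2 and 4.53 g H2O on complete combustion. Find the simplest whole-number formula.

CH3

mol C = 7.38 / 44.01 = 0.1677; mass C = 0.1677 × 12.01 = 2.014 g
mol H = 2 × (4.53 / 18.02) = 0.5028; mass H = 0.5028 × 1.008 = 0.5068 g
Smallest is C at 0.1677 mol; normalising gives C 1.000, H 2.998
≈ 1:3 → CH3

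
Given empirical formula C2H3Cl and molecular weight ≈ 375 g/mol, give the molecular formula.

C12H18Cl6

Empirical-formula mass = 62.49 g/mol
n = 375 / 62.49 = 6.00 ≈ 6
Molecular formula = (C2H3Cl)6 = C12H18Cl6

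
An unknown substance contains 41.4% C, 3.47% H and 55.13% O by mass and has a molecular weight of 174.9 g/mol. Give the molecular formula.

C6H6O6

Assume 100 g: 41.4 g C, 3.47 g H, 55.13 g O.
C: 41.4 g ÷ 12.01 g/mol = 3.447 mol
H: 3.47 g ÷ 1.008 g/mol = 3.442 mol
O: 55.13 g ÷ 16.00 g/mol = 3.446 mol
Divide by the smallest (3.442 mol H): C 1.001, H 1.000, O 1.001
≈ 1:1:1 → CHO
Empirical-formula mass = 29.02 g/mol
n = 174.9 / 29.02 = 6.03 ≈ 6
Molecular formula = (CHO)×6 = C6H6O6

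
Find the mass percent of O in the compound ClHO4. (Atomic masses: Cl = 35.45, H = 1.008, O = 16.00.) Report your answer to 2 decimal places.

63.71%

Molar mass = 1(35.45) + 1(1.008) + 4(16.00) = 100.458 g/mol
Mass of O per mole = 4 × 16.00 = 64.000 g
% O = 64.000 / 100.458 × 100 = 63.71%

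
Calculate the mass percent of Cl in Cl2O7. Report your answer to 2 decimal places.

38.76%

Molar mass = 2(35.45) + 7(16.00) = 182.900 g/mol
Mass of Cl per mole = 2 × 35.45 = 70.900 g
% Cl = 70.900 / 182.900 × 100 = 38.76%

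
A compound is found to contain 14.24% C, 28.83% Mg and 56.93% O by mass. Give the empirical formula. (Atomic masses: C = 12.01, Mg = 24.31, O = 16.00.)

Assume 100 g: 14.24 g C, 28.83 g Mg, 56.93 g O.
Moles — C: 14.24 / 12.01 = 1.186 mol; Mg: 28.83 / 24.31 = 1.186 mol; O: 56.93 / 16.00 = 3.558 mol
Smallest is C at 1.186 mol; normalising gives C 1.000, Mg 1.000, O 3.001
Ratio ≈ 1:1:3, so the empirical formula is CMgO3

CMgO3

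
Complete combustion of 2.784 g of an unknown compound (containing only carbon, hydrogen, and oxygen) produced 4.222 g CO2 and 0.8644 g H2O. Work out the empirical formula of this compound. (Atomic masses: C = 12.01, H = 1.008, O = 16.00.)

CHO

mol C = 4.222 / 44.01 = 0.09593; mass C = 0.09593 × 12.01 = 1.152 g
mol H = 2 × (0.8644 / 18.02) = 0.09594; mass H = 0.09594 × 1.008 = 0.09671 g
mass O = 2.784 − (1.249) = 1.535 g → mol O = 0.09595
Divide by the smallest (0.09593 mol C): C 1.000, H 1.000, O 1.000
Ratio ≈ 1:1:1, so the empirical formula is CHO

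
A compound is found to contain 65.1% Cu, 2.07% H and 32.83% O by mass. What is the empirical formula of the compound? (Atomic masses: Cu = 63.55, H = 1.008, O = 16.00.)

Assume 100 g: 65.1 g Cu, 2.07 g H, 32.83 g O.
Moles — Cu: 65.1 / 63.55 = 1.024 mol; H: 2.07 / 1.008 = 2.054 mol; O: 32.83 / 16.00 = 2.052 mol
Smallest is Cu at 1.024 mol; normalising gives Cu 1.000, H 2.005, O 2.003
→ CuH2O2

CuH2O2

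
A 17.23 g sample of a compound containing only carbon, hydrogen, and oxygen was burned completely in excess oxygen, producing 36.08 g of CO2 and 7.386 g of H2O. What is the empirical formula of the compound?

C2H2O

mol C = 36.08 / 44.01 = 0.8198; mass C = 0.8198 × 12.01 = 9.846 g
mol H = 2 × (7.386 / 18.02) = 0.8198; mass H = 0.8198 × 1.008 = 0.8263 g
mass O = 17.23 − (10.67) = 6.558 g → mol O = 0.4099
Ratios (÷ 0.4099): C 2.000, H 2.000, O 1.000
≈ 2:2:1 → C2H2O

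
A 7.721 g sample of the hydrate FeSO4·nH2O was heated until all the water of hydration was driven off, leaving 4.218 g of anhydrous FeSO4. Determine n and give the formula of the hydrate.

Mass of water lost = 7.721 − 4.218 = 3.503 g → 3.503 / 18.02 = 0.1944 mol H2O
Molar mass of FeSO4 = 151.92 g/mol → mol FeSO4 = 4.218 / 151.92 = 0.02776
n = 0.1944 / 0.02776 = 7.00 ≈ 7 → FeSO4·7H2O

FeSO4·7H2O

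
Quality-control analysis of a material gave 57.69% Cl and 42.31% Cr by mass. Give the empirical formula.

Assume 100 g: 57.69 g Cl, 42.31 g Cr.
Cl: 57.69 g ÷ 35.45 g/mol = 1.627 mol
Cr: 42.31 g ÷ 52.00 g/mol = 0.8137 mol
Ratios (÷ 0.8137): Cl 2.000, Cr 1.000
Ratio ≈ 2:1, so the empirical formula is Cl2Cr

Cl2Cr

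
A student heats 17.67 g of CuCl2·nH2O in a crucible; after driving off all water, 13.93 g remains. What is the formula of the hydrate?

CuCl2·2H2O

Mass of water lost = 17.67 − 13.93 = 3.74 g → 3.74 / 18.02 = 0.2075 mol H2O
Molar mass of CuCl2 = 134.45 g/mol → mol CuCl2 = 13.93 / 134.45 = 0.1036
n = 0.2075 / 0.1036 = 2.00 ≈ 2 → CuCl2·2H2O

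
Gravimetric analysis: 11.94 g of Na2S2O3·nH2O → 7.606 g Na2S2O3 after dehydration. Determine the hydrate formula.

Mass of water lost = 11.94 − 7.606 = 4.334 g → 4.334 / 18.02 = 0.2405 mol H2O
Molar mass of Na2S2O3 = 158.12 g/mol → mol Na2S2O3 = 7.606 / 158.12 = 0.0481
n = 0.2405 / 0.0481 = 5.00 ≈ 5 → Na2S2O3·5H2O

Na2S2O3·5H2O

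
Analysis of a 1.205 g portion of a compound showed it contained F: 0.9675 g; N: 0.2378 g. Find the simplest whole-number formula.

n(F) = 0.9675/19.00 = 0.05092, n(N) = 0.2378/14.01 = 0.01697
Ratios (÷ 0.01697): F 3.000, N 1.000
≈ 3:1 → F3N

F3N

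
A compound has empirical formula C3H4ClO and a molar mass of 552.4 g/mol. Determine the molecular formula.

C18H24Cl6O6

Empirical-formula mass = 91.51 g/mol
n = 552.4 / 91.51 = 6.04 ≈ 6
Molecular formula = (C3H4ClO)6 = C18H24Cl6O6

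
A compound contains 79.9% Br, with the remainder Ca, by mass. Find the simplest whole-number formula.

Br2Ca

Assume 100 g: 79.9 g Br, 20.1 g Ca.
Br: 79.9 g ÷ 79.90 g/mol = 1 mol
Ca: 20.1 g ÷ 40.08 g/mol = 0.5015 mol
Ratios (÷ 0.5015): Br 1.994, Ca 1.000
→ Br2Ca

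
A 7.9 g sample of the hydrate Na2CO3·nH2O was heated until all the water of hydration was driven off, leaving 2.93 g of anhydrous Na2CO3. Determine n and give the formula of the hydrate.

Mass of water lost = 7.9 − 2.93 = 4.97 g → 4.97 / 18.02 = 0.2758 mol H2O
Molar mass of Na2CO3 = 105.99 g/mol → mol Na2CO3 = 2.93 / 105.99 = 0.02764
n = 0.2758 / 0.02764 = 9.98 ≈ 10 → Na2CO3·10H2O

Na2CO3·10H2O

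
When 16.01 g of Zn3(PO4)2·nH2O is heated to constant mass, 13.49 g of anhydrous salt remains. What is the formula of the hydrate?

Zn3(PO4)2·4H2O

Mass of water lost = 16.01 − 13.49 = 2.52 g → 2.52 / 18.02 = 0.1398 mol H2O
Molar mass of Zn3(PO4)2 = 386.08 g/mol → mol Zn3(PO4)2 = 13.49 / 386.08 = 0.03494
n = 0.1398 / 0.03494 = 4.00 ≈ 4 → Zn3(PO4)2·4H2O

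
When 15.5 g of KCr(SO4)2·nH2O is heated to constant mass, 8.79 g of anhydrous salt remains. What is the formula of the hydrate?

Mass of water lost = 15.5 − 8.79 = 6.71 g → 6.71 / 18.02 = 0.3724 mol H2O
Molar mass of KCr(SO4)2 = 283.24 g/mol → mol KCr(SO4)2 = 8.79 / 283.24 = 0.03103
n = 0.3724 / 0.03103 = 12.00 ≈ 12 → KCr(SO4)2·12H2O

KCr(SO4)2·12H2O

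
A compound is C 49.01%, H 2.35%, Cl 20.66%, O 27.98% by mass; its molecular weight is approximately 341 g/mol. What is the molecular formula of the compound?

Assume 100 g: 49.01 g C, 2.35 g H, 20.66 g Cl, 27.98 g O.
C: 49.01 g ÷ 12.01 g/mol = 4.081 mol
H: 2.35 g ÷ 1.008 g/mol = 2.331 mol
Cl: 20.66 g ÷ 35.45 g/mol = 0.5828 mol
O: 27.98 g ÷ 16.00 g/mol = 1.749 mol
Divide by the smallest (0.5828 mol Cl): C 7.002, H 4.000, Cl 1.000, O 3.001
≈ 7:4:1:3 → C7H4ClO3
Empirical-formula mass = 171.55 g/mol
n = 341 / 171.55 = 1.99 ≈ 2
Molecular formula = (C7H4ClO3)×2 = C14H8Cl2O6

C14H8Cl2O6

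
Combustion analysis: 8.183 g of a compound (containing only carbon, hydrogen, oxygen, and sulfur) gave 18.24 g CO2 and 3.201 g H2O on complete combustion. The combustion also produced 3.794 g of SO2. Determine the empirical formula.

mol C = 18.24 / 44.01 = 0.4145; mass C = 0.4145 × 12.01 = 4.978 g
mol H = 2 × (3.201 / 18.02) = 0.3553; mass H = 0.3553 × 1.008 = 0.3581 g
mol S = 3.794 / 64.07 = 0.05922; mass S = 1.899 g
mass O = 8.183 − (7.235) = 0.9483 g → mol O = 0.05927
Ratios (÷ 0.05922): C 6.999, H 6.000, O 1.001, S 1.000
Ratio ≈ 7:6:1:1, so the empirical formula is C7H6OS

C7H6OS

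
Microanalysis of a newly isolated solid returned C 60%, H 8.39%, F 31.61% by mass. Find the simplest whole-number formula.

Assume 100 g: 60 g C, 8.39 g H, 31.61 g F.
Moles — C: 60 / 12.01 = 4.996 mol; H: 8.39 / 1.008 = 8.323 mol; F: 31.61 / 19.00 = 1.664 mol
Ratios (÷ 1.664): C 3.003, H 5.003, F 1.000
≈ 3:5:1 → C3H5F

C3H5F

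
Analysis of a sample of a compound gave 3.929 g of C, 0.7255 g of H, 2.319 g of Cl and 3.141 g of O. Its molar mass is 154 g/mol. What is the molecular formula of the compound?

C5H11ClO3

n(C) = 3.929/12.01 = 0.3271, n(H) = 0.7255/1.008 = 0.7197, n(Cl) = 2.319/35.45 = 0.06542, n(O) = 3.141/16.00 = 0.1963
Ratios (÷ 0.06542): C 5.001, H 11.003, Cl 1.000, O 3.001
→ C5H11ClO3
Empirical-formula mass = 154.59 g/mol
n = 154 / 154.59 = 1.00 ≈ 1
Molecular formula = empirical formula = C5H11ClO3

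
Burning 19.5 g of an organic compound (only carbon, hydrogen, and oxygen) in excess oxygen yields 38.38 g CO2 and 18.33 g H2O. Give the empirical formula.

mol C = 38.38 / 44.01 = 0.8721; mass C = 0.8721 × 12.01 = 10.47 g
mol H = 2 × (18.33 / 18.02) = 2.034; mass H = 2.034 × 1.008 = 2.051 g
mass O = 19.5 − (12.52) = 6.976 g → mol O = 0.4360
Ratios (÷ 0.436): C 2.000, H 4.666, O 1.000
Multiply by 3: C 6.00, H 14.00, O 3.00 → C6H14O3

C6H14O3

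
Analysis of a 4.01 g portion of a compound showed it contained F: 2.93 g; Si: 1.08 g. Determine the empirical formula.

F4Si

n(F) = 2.93/19.00 = 0.1542, n(Si) = 1.08/28.09 = 0.03845
Ratios (÷ 0.03845): F 4.011, Si 1.000
Ratio ≈ 4:1, so the empirical formula is F4Si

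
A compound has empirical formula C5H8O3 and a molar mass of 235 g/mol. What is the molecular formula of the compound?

Empirical-formula mass = 116.11 g/mol
n = 235 / 116.11 = 2.02 ≈ 2
Molecular formula = (C5H8O3)2 = C10H16O6

C10H16O6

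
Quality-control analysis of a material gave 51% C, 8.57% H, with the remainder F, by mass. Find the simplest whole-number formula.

Assume 100 g: 51 g C, 8.57 g H, 40.43 g F.
n(C) = 51/12.01 = 4.246, n(H) = 8.57/1.008 = 8.502, n(F) = 40.43/19.00 = 2.128
Ratios (÷ 2.128): C 1.996, H 3.995, F 1.000
→ C2H4F

C2H4F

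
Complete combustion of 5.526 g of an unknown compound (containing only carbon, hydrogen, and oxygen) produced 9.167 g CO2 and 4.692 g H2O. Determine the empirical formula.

mol C = 9.167 / 44.01 = 0.2083; mass C = 0.2083 × 12.01 = 2.502 g
mol H = 2 × (4.692 / 18.02) = 0.5208; mass H = 0.5208 × 1.008 = 0.5249 g
mass O = 5.526 − (3.027) = 2.499 g → mol O = 0.1562
Divide by the smallest (0.1562 mol O): C 1.333, H 3.334, O 1.000
×3: C 4.00, H 10.00, O 3.00 → C4H10O3

C4H10O3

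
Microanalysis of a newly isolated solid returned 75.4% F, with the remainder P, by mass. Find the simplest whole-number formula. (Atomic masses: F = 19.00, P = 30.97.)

F5P

Assume 100 g: 75.4 g F, 24.6 g P.
Moles — F: 75.4 / 19.00 = 3.968 mol; P: 24.6 / 30.97 = 0.7943 mol
Divide by the smallest (0.7943 mol P): F 4.996, P 1.000
→ F5P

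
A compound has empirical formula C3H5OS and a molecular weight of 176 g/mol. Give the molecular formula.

C6H10O2S2

Empirical-formula mass = 89.14 g/mol
n = 176 / 89.14 = 1.97 ≈ 2
Molecular formula = (C3H5OS)2 = C6H10O2S2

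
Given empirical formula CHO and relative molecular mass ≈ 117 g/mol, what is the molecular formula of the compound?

Empirical-formula mass = 29.02 g/mol
n = 117 / 29.02 = 4.03 ≈ 4
Molecular formula = (CHO)4 = C4H4O4

C4H4O4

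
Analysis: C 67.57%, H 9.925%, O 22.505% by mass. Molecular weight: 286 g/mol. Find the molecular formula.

Assume 100 g: 67.57 g C, 9.925 g H, 22.505 g O.
C: 67.57 g ÷ 12.01 g/mol = 5.626 mol
H: 9.925 g ÷ 1.008 g/mol = 9.846 mol
O: 22.505 g ÷ 16.00 g/mol = 1.407 mol
Divide by the smallest (1.407 mol O): C 4.000, H 7.000, O 1.000
→ C4H7O
Empirical-formula mass = 71.10 g/mol
n = 286 / 71.10 = 4.02 ≈ 4
Molecular formula = (C4H7O)×4 = C16H28O4

C16H28O4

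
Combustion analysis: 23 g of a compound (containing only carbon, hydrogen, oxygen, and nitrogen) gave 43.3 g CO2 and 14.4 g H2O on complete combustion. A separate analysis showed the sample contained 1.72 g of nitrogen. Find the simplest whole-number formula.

mol C = 43.3 / 44.01 = 0.9839; mass C = 0.9839 × 12.01 = 11.82 g
mol H = 2 × (14.4 / 18.02) = 1.598; mass H = 1.598 × 1.008 = 1.611 g
mol N = 1.72 / 14.01 = 0.1228
mass O = 23 − (15.15) = 7.853 g → mol O = 0.4908
Divide by the smallest (0.1228 mol N): C 8.014, H 13.018, N 1.000, O 3.998
→ C8H13NO4

C8H13NO4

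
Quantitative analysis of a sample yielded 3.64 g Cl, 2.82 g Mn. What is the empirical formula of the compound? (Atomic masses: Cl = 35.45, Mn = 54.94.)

Cl2Mn

n(Cl) = 3.64/35.45 = 0.1027, n(Mn) = 2.82/54.94 = 0.05133
Divide by the smallest (0.05133 mol Mn): Cl 2.000, Mn 1.000
→ Cl2Mn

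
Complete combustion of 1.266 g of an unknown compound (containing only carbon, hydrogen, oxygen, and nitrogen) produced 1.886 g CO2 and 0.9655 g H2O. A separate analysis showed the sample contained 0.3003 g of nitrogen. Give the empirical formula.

mol C = 1.886 / 44.01 = 0.04285; mass C = 0.04285 × 12.01 = 0.5147 g
mol H = 2 × (0.9655 / 18.02) = 0.1072; mass H = 0.1072 × 1.008 = 0.1080 g
mol N = 0.3003 / 14.01 = 0.02143
mass O = 1.266 − (0.9230) = 0.3430 g → mol O = 0.02144
Divide by the smallest (0.02143 mol N): C 1.999, H 4.999, N 1.000, O 1.000
→ C2H5NO

C2H5NO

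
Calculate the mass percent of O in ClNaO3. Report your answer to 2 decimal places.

Molar mass = 1(35.45) + 1(22.99) + 3(16.00) = 106.440 g/mol
Mass of O per mole = 3 × 16.00 = 48.000 g
% O = 48.000 / 106.440 × 100 = 45.10%

45.10%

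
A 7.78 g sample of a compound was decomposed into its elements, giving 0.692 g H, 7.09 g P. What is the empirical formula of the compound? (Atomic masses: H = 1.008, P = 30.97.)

H3P

H: 0.692 g ÷ 1.008 g/mol = 0.6865 mol
P: 7.09 g ÷ 30.97 g/mol = 0.2289 mol
Divide by the smallest (0.2289 mol P): H 2.999, P 1.000
≈ 3:1 → H3P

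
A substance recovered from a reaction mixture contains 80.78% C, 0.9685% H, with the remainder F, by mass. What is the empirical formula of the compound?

Assume 100 g: 80.78 g C, 0.9685 g H, 18.251 g F.
n(C) = 80.78/12.01 = 6.726, n(H) = 0.9685/1.008 = 0.9608, n(F) = 18.251/19.00 = 0.9606
Smallest is F at 0.9606 mol; normalising gives C 7.002, H 1.000, F 1.000
Ratio ≈ 7:1:1, so the empirical formula is C7HF

C7HF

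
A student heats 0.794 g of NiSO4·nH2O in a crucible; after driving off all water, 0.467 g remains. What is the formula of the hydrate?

Mass of water lost = 0.794 − 0.467 = 0.327 g → 0.327 / 18.02 = 0.01815 mol H2O
Molar mass of NiSO4 = 154.76 g/mol → mol NiSO4 = 0.467 / 154.76 = 0.003018
n = 0.01815 / 0.003018 = 6.01 ≈ 6 → NiSO4·6H2O

NiSO4·6H2O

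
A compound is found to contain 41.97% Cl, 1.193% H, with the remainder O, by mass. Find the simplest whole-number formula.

ClHO3

Assume 100 g: 41.97 g Cl, 1.193 g H, 56.837 g O.
n(Cl) = 41.97/35.45 = 1.184, n(H) = 1.193/1.008 = 1.184, n(O) = 56.837/16.00 = 3.552
Smallest is H at 1.184 mol; normalising gives Cl 1.000, H 1.000, O 3.001
≈ 1:1:3 → ClHO3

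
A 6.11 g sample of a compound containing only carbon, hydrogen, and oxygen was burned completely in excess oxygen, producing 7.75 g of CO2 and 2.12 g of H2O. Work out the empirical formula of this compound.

mol C = 7.75 / 44.01 = 0.1761; mass C = 0.1761 × 12.01 = 2.115 g
mol H = 2 × (2.12 / 18.02) = 0.2353; mass H = 0.2353 × 1.008 = 0.2372 g
mass O = 6.11 − (2.352) = 3.758 g → mol O = 0.2349
Ratios (÷ 0.1761): C 1.000, H 1.336, O 1.334
×3: C 3.00, H 4.01, O 4.00 → C3H4O4

C3H4O4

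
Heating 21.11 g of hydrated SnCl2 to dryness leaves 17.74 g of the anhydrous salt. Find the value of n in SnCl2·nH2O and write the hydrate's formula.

SnCl2·2H2O

Mass of water lost = 21.11 − 17.74 = 3.37 g → 3.37 / 18.02 = 0.187 mol H2O
Molar mass of SnCl2 = 189.61 g/mol → mol SnCl2 = 17.74 / 189.61 = 0.09356
n = 0.187 / 0.09356 = 2.00 ≈ 2 → SnCl2·2H2O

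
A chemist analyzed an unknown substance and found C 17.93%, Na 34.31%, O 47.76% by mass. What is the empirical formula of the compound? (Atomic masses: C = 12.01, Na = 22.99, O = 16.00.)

CNaO2

Assume 100 g: 17.93 g C, 34.31 g Na, 47.76 g O.
C: 17.93 g ÷ 12.01 g/mol = 1.493 mol
Na: 34.31 g ÷ 22.99 g/mol = 1.492 mol
O: 47.76 g ÷ 16.00 g/mol = 2.985 mol
Smallest is Na at 1.492 mol; normalising gives C 1.000, Na 1.000, O 2.000
→ CNaO2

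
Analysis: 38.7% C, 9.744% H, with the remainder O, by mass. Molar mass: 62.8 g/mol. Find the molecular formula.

C2H6O2

Assume 100 g: 38.7 g C, 9.744 g H, 51.556 g O.
C: 38.7 g ÷ 12.01 g/mol = 3.222 mol
H: 9.744 g ÷ 1.008 g/mol = 9.667 mol
O: 51.556 g ÷ 16.00 g/mol = 3.222 mol
Divide by the smallest (3.222 mol O): C 1.000, H 3.000, O 1.000
Ratio ≈ 1:3:1, so the empirical formula is CH3O
Empirical-formula mass = 31.03 g/mol
n = 62.8 / 31.03 = 2.02 ≈ 2
Molecular formula = (CH3O)×2 = C2H6O2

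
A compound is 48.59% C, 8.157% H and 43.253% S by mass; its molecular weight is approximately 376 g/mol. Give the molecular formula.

Assume 100 g: 48.59 g C, 8.157 g H, 43.253 g S.
n(C) = 48.59/12.01 = 4.046, n(H) = 8.157/1.008 = 8.092, n(S) = 43.253/32.07 = 1.349
Ratios (÷ 1.349): C 3.000, H 6.000, S 1.000
≈ 3:6:1 → C3H6S
Empirical-formula mass = 74.15 g/mol
n = 376 / 74.15 = 5.07 ≈ 5
Molecular formula = (C3H6S)×5 = C15H30S5

C15H30S5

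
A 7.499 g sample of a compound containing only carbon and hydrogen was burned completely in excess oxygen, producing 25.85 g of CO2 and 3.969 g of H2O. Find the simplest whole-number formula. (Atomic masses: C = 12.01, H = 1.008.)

C4H3

mol C = 25.85 / 44.01 = 0.5874; mass C = 0.5874 × 12.01 = 7.054 g
mol H = 2 × (3.969 / 18.02) = 0.4405; mass H = 0.4405 × 1.008 = 0.4440 g
Divide by the smallest (0.4405 mol H): C 1.333, H 1.000
×3: C 4.00, H 3.00 → C4H3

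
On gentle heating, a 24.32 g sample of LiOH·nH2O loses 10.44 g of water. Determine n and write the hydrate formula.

LiOH·H2O

Mass of anhydrous LiOH = 24.32 − 10.44 = 13.88 g
mol H2O = 10.44 / 18.02 = 0.5794
Molar mass of LiOH = 23.95 g/mol → mol LiOH = 13.88 / 23.95 = 0.5796
n = 0.5794 / 0.5796 = 1.00 ≈ 1 → LiOH·H2O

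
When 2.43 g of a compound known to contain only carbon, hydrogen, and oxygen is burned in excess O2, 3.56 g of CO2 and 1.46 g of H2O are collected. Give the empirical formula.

CH2O

mol C = 3.56 / 44.01 = 0.08089; mass C = 0.08089 × 12.01 = 0.9715 g
mol H = 2 × (1.46 / 18.02) = 0.1620; mass H = 0.1620 × 1.008 = 0.1633 g
mass O = 2.43 − (1.135) = 1.295 g → mol O = 0.08095
Ratios (÷ 0.08089): C 1.000, H 2.003, O 1.001
→ CH2O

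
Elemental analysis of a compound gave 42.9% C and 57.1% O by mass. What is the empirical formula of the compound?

CO

Assume 100 g: 42.9 g C, 57.1 g O.
Moles — C: 42.9 / 12.01 = 3.572 mol; O: 57.1 / 16.00 = 3.569 mol
Smallest is O at 3.569 mol; normalising gives C 1.001, O 1.000
Ratio ≈ 1:1, so the empirical formula is CO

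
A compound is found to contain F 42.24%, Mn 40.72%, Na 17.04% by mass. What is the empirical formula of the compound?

F3MnNa

Assume 100 g: 42.24 g F, 40.72 g Mn, 17.04 g Na.
n(F) = 42.24/19.00 = 2.223, n(Mn) = 40.72/54.94 = 0.7412, n(Na) = 17.04/22.99 = 0.7412
Ratios (÷ 0.7412): F 3.000, Mn 1.000, Na 1.000
→ F3MnNa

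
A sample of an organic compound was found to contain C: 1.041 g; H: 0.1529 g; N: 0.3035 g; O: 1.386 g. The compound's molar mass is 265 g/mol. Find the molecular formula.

C: 1.041 g ÷ 12.01 g/mol = 0.08668 mol
H: 0.1529 g ÷ 1.008 g/mol = 0.1517 mol
N: 0.3035 g ÷ 14.01 g/mol = 0.02166 mol
O: 1.386 g ÷ 16.00 g/mol = 0.08662 mol
Ratios (÷ 0.02166): C 4.001, H 7.002, N 1.000, O 3.999
≈ 4:7:1:4 → C4H7NO4
Empirical-formula mass = 133.11 g/mol
n = 265 / 133.11 = 1.99 ≈ 2
Molecular formula = (C4H7NO4)×2 = C8H14N2O8

C8H14N2O8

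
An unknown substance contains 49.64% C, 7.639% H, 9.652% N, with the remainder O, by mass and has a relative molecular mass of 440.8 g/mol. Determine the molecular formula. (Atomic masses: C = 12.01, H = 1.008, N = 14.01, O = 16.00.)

Assume 100 g: 49.64 g C, 7.639 g H, 9.652 g N, 33.069 g O.
n(C) = 49.64/12.01 = 4.133, n(H) = 7.639/1.008 = 7.578, n(N) = 9.652/14.01 = 0.6889, n(O) = 33.069/16.00 = 2.067
Ratios (÷ 0.6889): C 5.999, H 11.000, N 1.000, O 3.000
Ratio ≈ 6:11:1:3, so the empirical formula is C6H11NO3
Empirical-formula mass = 145.16 g/mol
n = 440.8 / 145.16 = 3.04 ≈ 3
Molecular formula = (C6H11NO3)×3 = C18H33N3O9

C18H33N3O9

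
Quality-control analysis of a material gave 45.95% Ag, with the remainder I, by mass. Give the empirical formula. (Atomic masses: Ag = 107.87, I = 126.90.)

Assume 100 g: 45.95 g Ag, 54.05 g I.
n(Ag) = 45.95/107.87 = 0.426, n(I) = 54.05/126.90 = 0.4259
Smallest is I at 0.4259 mol; normalising gives Ag 1.000, I 1.000
Ratio ≈ 1:1, so the empirical formula is AgI

AgI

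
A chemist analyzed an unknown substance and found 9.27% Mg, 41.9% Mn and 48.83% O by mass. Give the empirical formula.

Assume 100 g: 9.27 g Mg, 41.9 g Mn, 48.83 g O.
Moles — Mg: 9.27 / 24.31 = 0.3813 mol; Mn: 41.9 / 54.94 = 0.7627 mol; O: 48.83 / 16.00 = 3.052 mol
Smallest is Mg at 0.3813 mol; normalising gives Mg 1.000, Mn 2.000, O 8.003
→ MgMn2O8

MgMn2O8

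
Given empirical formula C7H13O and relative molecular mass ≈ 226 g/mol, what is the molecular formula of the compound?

Empirical-formula mass = 113.17 g/mol
n = 226 / 113.17 = 2.00 ≈ 2
Molecular formula = (C7H13O)2 = C14H26O2

C14H26O2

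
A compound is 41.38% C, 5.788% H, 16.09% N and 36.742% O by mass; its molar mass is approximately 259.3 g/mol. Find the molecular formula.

Assume 100 g: 41.38 g C, 5.788 g H, 16.09 g N, 36.742 g O.
Moles — C: 41.38 / 12.01 = 3.445 mol; H: 5.788 / 1.008 = 5.742 mol; N: 16.09 / 14.01 = 1.148 mol; O: 36.742 / 16.00 = 2.296 mol
Ratios (÷ 1.148): C 3.000, H 5.000, N 1.000, O 2.000
→ C3H5NO2
Empirical-formula mass = 87.08 g/mol
n = 259.3 / 87.08 = 2.98 ≈ 3
Molecular formula = (C3H5NO2)×3 = C9H15N3O6

C9H15N3O6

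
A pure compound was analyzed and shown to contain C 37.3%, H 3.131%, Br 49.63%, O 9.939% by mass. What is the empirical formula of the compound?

C5H5BrO

Assume 100 g: 37.3 g C, 3.131 g H, 49.63 g Br, 9.939 g O.
Moles — C: 37.3 / 12.01 = 3.106 mol; H: 3.131 / 1.008 = 3.106 mol; Br: 49.63 / 79.90 = 0.6212 mol; O: 9.939 / 16.00 = 0.6212 mol
Divide by the smallest (0.6212 mol Br): C 5.000, H 5.001, Br 1.000, O 1.000
≈ 5:5:1:1 → C5H5BrO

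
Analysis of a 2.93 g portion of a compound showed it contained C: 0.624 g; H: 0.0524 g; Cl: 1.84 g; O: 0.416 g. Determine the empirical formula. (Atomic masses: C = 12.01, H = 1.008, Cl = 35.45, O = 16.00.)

C2H2Cl2O

n(C) = 0.624/12.01 = 0.05196, n(H) = 0.0524/1.008 = 0.05198, n(Cl) = 1.84/35.45 = 0.0519, n(O) = 0.416/16.00 = 0.026
Divide by the smallest (0.026 mol O): C 1.998, H 1.999, Cl 1.996, O 1.000
≈ 2:2:2:1 → C2H2Cl2O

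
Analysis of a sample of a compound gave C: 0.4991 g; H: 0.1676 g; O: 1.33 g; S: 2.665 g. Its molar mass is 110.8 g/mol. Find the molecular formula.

n(C) = 0.4991/12.01 = 0.04156, n(H) = 0.1676/1.008 = 0.1663, n(O) = 1.33/16.00 = 0.08313, n(S) = 2.665/32.07 = 0.0831
Ratios (÷ 0.04156): C 1.000, H 4.001, O 2.000, S 2.000
→ CH4O2S2
Empirical-formula mass = 112.18 g/mol
n = 110.8 / 112.18 = 0.99 ≈ 1
Molecular formula = empirical formula = CH4O2S2

CH4O2S2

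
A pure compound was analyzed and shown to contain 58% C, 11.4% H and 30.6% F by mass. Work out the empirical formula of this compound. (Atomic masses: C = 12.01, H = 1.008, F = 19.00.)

C3H7F

Assume 100 g: 58 g C, 11.4 g H, 30.6 g F.
C: 58 g ÷ 12.01 g/mol = 4.829 mol
H: 11.4 g ÷ 1.008 g/mol = 11.31 mol
F: 30.6 g ÷ 19.00 g/mol = 1.611 mol
Divide by the smallest (1.611 mol F): C 2.999, H 7.022, F 1.000
Ratio ≈ 3:7:1, so the empirical formula is C3H7F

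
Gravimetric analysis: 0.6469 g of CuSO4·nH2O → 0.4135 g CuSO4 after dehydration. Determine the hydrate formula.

Mass of water lost = 0.6469 − 0.4135 = 0.2334 g → 0.2334 / 18.02 = 0.01295 mol H2O
Molar mass of CuSO4 = 159.62 g/mol → mol CuSO4 = 0.4135 / 159.62 = 0.002591
n = 0.01295 / 0.002591 = 5.00 ≈ 5 → CuSO4·5H2O

CuSO4·5H2O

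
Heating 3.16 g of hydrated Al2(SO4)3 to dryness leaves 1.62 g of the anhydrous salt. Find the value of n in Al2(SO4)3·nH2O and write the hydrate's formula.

Al2(SO4)3·18H2O

Mass of water lost = 3.16 − 1.62 = 1.54 g → 1.54 / 18.02 = 0.08546 mol H2O
Molar mass of Al2(SO4)3 = 342.17 g/mol → mol Al2(SO4)3 = 1.62 / 342.17 = 0.004734
n = 0.08546 / 0.004734 = 18.05 ≈ 18 → Al2(SO4)3·18H2O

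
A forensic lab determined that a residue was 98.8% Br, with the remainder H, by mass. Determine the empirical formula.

Assume 100 g: 98.8 g Br, 1.2 g H.
Moles — Br: 98.8 / 79.90 = 1.237 mol; H: 1.2 / 1.008 = 1.19 mol
Ratios (÷ 1.19): Br 1.039, H 1.000
Ratio ≈ 1:1, so the empirical formula is BrH

BrH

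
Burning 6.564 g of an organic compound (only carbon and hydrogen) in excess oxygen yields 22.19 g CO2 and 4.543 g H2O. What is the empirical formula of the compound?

mol C = 22.19 / 44.01 = 0.5042; mass C = 0.5042 × 12.01 = 6.055 g
mol H = 2 × (4.543 / 18.02) = 0.5042; mass H = 0.5042 × 1.008 = 0.5083 g
Divide by the smallest (0.5042 mol C): C 1.000, H 1.000
→ CH

CH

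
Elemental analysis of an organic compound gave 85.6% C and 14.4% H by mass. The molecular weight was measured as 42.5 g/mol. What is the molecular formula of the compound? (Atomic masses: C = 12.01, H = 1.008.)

Assume 100 g: 85.6 g C, 14.4 g H.
n(C) = 85.6/12.01 = 7.127, n(H) = 14.4/1.008 = 14.29
Divide by the smallest (7.127 mol C): C 1.000, H 2.004
Ratio ≈ 1:2, so the empirical formula is CH2
Empirical-formula mass = 14.03 g/mol
n = 42.5 / 14.03 = 3.03 ≈ 3
Molecular formula = (CH2)×3 = C3H6

C3H6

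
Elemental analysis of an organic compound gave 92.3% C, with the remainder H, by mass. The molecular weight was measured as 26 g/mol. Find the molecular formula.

Assume 100 g: 92.3 g C, 7.7 g H.
n(C) = 92.3/12.01 = 7.685, n(H) = 7.7/1.008 = 7.639
Divide by the smallest (7.639 mol H): C 1.006, H 1.000
Ratio ≈ 1:1, so the empirical formula is CH
Empirical-formula mass = 13.02 g/mol
n = 26 / 13.02 = 2.00 ≈ 2
Molecular formula = (CH)×2 = C2H2

C2H2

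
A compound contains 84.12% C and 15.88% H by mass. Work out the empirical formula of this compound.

C4H9

Assume 100 g: 84.12 g C, 15.88 g H.
n(C) = 84.12/12.01 = 7.004, n(H) = 15.88/1.008 = 15.75
Smallest is C at 7.004 mol; normalising gives C 1.000, H 2.249
Multiply by 4: C 4.00, H 9.00 → C4H9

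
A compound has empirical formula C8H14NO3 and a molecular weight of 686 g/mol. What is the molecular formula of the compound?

Empirical-formula mass = 172.20 g/mol
n = 686 / 172.20 = 3.98 ≈ 4
Molecular formula = (C8H14NO3)4 = C32H56N4O12

C32H56N4O12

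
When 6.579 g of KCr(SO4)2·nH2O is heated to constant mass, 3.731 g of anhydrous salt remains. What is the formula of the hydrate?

KCr(SO4)2·12H2O

Mass of water lost = 6.579 − 3.731 = 2.848 g → 2.848 / 18.02 = 0.158 mol H2O
Molar mass of KCr(SO4)2 = 283.24 g/mol → mol KCr(SO4)2 = 3.731 / 283.24 = 0.01317
n = 0.158 / 0.01317 = 12.00 ≈ 12 → KCr(SO4)2·12H2O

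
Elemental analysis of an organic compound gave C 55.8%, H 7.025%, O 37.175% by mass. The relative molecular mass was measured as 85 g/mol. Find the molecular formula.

C4H6O2

Assume 100 g: 55.8 g C, 7.025 g H, 37.175 g O.
Moles — C: 55.8 / 12.01 = 4.646 mol; H: 7.025 / 1.008 = 6.969 mol; O: 37.175 / 16.00 = 2.323 mol
Divide by the smallest (2.323 mol O): C 2.000, H 3.000, O 1.000
→ C2H3O
Empirical-formula mass = 43.04 g/mol
n = 85 / 43.04 = 1.97 ≈ 2
Molecular formula = (C2H3O)×2 = C4H6O2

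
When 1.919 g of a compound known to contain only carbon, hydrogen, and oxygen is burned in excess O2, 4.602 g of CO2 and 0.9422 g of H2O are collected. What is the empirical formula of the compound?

mol C = 4.602 / 44.01 = 0.1046; mass C = 0.1046 × 12.01 = 1.256 g
mol H = 2 × (0.9422 / 18.02) = 0.1046; mass H = 0.1046 × 1.008 = 0.1054 g
mass O = 1.919 − (1.361) = 0.5577 g → mol O = 0.03486
Ratios (÷ 0.03486): C 3.000, H 3.000, O 1.000
Ratio ≈ 3:3:1, so the empirical formula is C3H3O

C3H3O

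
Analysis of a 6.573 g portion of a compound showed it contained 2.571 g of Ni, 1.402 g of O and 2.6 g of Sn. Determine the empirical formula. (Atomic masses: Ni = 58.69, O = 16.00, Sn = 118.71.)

n(Ni) = 2.571/58.69 = 0.04381, n(O) = 1.402/16.00 = 0.08762, n(Sn) = 2.6/118.71 = 0.0219
Ratios (÷ 0.0219): Ni 2.000, O 4.001, Sn 1.000
Ratio ≈ 2:4:1, so the empirical formula is Ni2O4Sn

Ni2O4Sn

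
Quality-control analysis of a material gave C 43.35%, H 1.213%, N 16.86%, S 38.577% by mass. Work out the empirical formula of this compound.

C3HNS

Assume 100 g: 43.35 g C, 1.213 g H, 16.86 g N, 38.577 g S.
n(C) = 43.35/12.01 = 3.609, n(H) = 1.213/1.008 = 1.203, n(N) = 16.86/14.01 = 1.203, n(S) = 38.577/32.07 = 1.203
Smallest is S at 1.203 mol; normalising gives C 3.001, H 1.000, N 1.000, S 1.000
Ratio ≈ 3:1:1:1, so the empirical formula is C3HNS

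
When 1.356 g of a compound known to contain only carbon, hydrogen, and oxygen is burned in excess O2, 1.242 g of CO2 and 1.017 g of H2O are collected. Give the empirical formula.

mol C = 1.242 / 44.01 = 0.02822; mass C = 0.02822 × 12.01 = 0.3389 g
mol H = 2 × (1.017 / 18.02) = 0.1129; mass H = 0.1129 × 1.008 = 0.1138 g
mass O = 1.356 − (0.4527) = 0.9033 g → mol O = 0.05646
Smallest is C at 0.02822 mol; normalising gives C 1.000, H 4.000, O 2.000
≈ 1:4:2 → CH4O2

CH4O2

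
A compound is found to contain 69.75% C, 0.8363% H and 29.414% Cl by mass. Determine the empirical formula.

C7HCl

Assume 100 g: 69.75 g C, 0.8363 g H, 29.414 g Cl.
n(C) = 69.75/12.01 = 5.808, n(H) = 0.8363/1.008 = 0.8297, n(Cl) = 29.414/35.45 = 0.8297
Divide by the smallest (0.8297 mol H): C 7.000, H 1.000, Cl 1.000
→ C7HCl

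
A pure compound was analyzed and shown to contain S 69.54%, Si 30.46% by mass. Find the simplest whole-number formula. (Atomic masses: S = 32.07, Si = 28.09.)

Assume 100 g: 69.54 g S, 30.46 g Si.
S: 69.54 g ÷ 32.07 g/mol = 2.168 mol
Si: 30.46 g ÷ 28.09 g/mol = 1.084 mol
Divide by the smallest (1.084 mol Si): S 2.000, Si 1.000
Ratio ≈ 2:1, so the empirical formula is S2Si

S2Si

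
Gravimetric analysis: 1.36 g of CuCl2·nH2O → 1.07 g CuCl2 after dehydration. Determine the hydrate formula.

Mass of water lost = 1.36 − 1.07 = 0.29 g → 0.29 / 18.02 = 0.01609 mol H2O
Molar mass of CuCl2 = 134.45 g/mol → mol CuCl2 = 1.07 / 134.45 = 0.007958
n = 0.01609 / 0.007958 = 2.02 ≈ 2 → CuCl2·2H2O

CuCl2·2H2O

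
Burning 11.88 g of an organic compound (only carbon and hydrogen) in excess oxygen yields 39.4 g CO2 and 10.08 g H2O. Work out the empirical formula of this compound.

C4H5

mol C = 39.4 / 44.01 = 0.8953; mass C = 0.8953 × 12.01 = 10.75 g
mol H = 2 × (10.08 / 18.02) = 1.119; mass H = 1.119 × 1.008 = 1.128 g
Ratios (÷ 0.8953): C 1.000, H 1.250
×4: C 4.00, H 5.00 → C4H5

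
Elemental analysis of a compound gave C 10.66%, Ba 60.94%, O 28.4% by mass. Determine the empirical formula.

Assume 100 g: 10.66 g C, 60.94 g Ba, 28.4 g O.
Moles — C: 10.66 / 12.01 = 0.8876 mol; Ba: 60.94 / 137.33 = 0.4437 mol; O: 28.4 / 16.00 = 1.775 mol
Divide by the smallest (0.4437 mol Ba): C 2.000, Ba 1.000, O 4.000
→ C2BaO4

C2BaO4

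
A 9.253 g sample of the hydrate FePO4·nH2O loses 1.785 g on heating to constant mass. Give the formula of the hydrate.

Mass of anhydrous FePO4 = 9.253 − 1.785 = 7.468 g
mol H2O = 1.785 / 18.02 = 0.09906
Molar mass of FePO4 = 150.82 g/mol → mol FePO4 = 7.468 / 150.82 = 0.04952
n = 0.09906 / 0.04952 = 2.00 ≈ 2 → FePO4·2H2O

FePO4·2H2O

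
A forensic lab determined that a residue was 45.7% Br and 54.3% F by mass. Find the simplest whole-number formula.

BrF5

Assume 100 g: 45.7 g Br, 54.3 g F.
Br: 45.7 g ÷ 79.90 g/mol = 0.572 mol
F: 54.3 g ÷ 19.00 g/mol = 2.858 mol
Smallest is Br at 0.572 mol; normalising gives Br 1.000, F 4.997
≈ 1:5 → BrF5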